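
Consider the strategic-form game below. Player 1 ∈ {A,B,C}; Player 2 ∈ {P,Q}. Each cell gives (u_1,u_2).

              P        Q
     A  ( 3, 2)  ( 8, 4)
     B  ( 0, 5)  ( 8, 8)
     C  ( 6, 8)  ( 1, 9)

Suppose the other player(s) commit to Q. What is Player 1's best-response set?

BR_1 = {A,B}

u_1(A vs Q) = 8
u_1(B vs Q) = 8
u_1(C vs Q) = 1
max payoff 8 at {A,B}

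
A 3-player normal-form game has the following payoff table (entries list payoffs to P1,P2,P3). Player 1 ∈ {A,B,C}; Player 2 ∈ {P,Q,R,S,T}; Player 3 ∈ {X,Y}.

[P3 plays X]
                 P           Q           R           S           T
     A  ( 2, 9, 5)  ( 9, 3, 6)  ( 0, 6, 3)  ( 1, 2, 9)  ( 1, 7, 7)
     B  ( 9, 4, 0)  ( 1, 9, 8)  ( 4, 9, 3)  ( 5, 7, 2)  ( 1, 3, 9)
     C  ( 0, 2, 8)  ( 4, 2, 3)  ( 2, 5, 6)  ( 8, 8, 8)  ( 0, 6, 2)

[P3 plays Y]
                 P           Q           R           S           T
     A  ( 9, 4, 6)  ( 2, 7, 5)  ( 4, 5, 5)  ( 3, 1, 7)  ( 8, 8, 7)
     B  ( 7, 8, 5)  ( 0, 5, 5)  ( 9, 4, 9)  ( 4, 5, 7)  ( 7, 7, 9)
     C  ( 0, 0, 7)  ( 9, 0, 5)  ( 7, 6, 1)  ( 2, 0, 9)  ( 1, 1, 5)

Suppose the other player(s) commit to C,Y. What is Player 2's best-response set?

u_2(P vs C,Y) = 0
u_2(Q vs C,Y) = 0
u_2(R vs C,Y) = 6
u_2(S vs C,Y) = 0
u_2(T vs C,Y) = 1
max payoff 6 at {R}

BR_2 = {R}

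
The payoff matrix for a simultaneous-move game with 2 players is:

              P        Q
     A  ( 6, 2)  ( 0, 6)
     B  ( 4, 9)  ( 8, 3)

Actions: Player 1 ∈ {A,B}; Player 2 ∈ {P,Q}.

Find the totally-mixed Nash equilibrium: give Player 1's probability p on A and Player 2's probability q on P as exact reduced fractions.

(p,q) = (3/5, 4/5)

P1 indiff ⇒ q·6+(1-q)·0 = q·4+(1-q)·8 ⇒ q(2) = (1-q)(8) ⇒ q = 4/5
P2 indiff ⇒ p·2+(1-p)·9 = p·6+(1-p)·3 ⇒ p(-4) = (1-p)(-6) ⇒ p = 3/5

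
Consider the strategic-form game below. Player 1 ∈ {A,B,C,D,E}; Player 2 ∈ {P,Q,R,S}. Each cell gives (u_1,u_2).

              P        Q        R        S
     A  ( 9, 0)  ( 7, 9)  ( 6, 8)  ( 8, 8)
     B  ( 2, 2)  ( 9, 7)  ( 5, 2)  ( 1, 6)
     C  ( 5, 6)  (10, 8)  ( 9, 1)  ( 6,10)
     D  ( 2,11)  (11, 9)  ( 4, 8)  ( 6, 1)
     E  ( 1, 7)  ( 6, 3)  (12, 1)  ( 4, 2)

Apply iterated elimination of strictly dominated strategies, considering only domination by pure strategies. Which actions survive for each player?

Remaining: P1:{A,C,D} P2:{P,Q,S}

P1 drop B (C beats it: P:5>2 Q:10>9 R:9>5 S:6>1)
P2 drop R (Q beats it: A:9>8 C:8>1 D:9>8 E:3>1)
P1 drop E (A beats it: P:9>1 Q:7>6 S:8>4)
P1→{A,C,D} P2→{P,Q,S}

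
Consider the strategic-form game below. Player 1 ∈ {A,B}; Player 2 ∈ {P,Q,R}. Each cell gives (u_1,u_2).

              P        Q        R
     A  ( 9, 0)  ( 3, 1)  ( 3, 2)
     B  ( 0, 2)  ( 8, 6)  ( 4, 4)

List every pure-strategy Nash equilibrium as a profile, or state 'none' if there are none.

PSNE = {(B,Q)}

(A,P): not NE [P2→R gives 2>0]
(A,Q): not NE [P1→B gives 8>3; P2→R gives 2>1]
(A,R): not NE [P1→B gives 4>3]
(B,P): not NE [P1→A gives 9>0; P2→Q gives 6>2]
(B,Q): NE
(B,R): not NE [P2→Q gives 6>4]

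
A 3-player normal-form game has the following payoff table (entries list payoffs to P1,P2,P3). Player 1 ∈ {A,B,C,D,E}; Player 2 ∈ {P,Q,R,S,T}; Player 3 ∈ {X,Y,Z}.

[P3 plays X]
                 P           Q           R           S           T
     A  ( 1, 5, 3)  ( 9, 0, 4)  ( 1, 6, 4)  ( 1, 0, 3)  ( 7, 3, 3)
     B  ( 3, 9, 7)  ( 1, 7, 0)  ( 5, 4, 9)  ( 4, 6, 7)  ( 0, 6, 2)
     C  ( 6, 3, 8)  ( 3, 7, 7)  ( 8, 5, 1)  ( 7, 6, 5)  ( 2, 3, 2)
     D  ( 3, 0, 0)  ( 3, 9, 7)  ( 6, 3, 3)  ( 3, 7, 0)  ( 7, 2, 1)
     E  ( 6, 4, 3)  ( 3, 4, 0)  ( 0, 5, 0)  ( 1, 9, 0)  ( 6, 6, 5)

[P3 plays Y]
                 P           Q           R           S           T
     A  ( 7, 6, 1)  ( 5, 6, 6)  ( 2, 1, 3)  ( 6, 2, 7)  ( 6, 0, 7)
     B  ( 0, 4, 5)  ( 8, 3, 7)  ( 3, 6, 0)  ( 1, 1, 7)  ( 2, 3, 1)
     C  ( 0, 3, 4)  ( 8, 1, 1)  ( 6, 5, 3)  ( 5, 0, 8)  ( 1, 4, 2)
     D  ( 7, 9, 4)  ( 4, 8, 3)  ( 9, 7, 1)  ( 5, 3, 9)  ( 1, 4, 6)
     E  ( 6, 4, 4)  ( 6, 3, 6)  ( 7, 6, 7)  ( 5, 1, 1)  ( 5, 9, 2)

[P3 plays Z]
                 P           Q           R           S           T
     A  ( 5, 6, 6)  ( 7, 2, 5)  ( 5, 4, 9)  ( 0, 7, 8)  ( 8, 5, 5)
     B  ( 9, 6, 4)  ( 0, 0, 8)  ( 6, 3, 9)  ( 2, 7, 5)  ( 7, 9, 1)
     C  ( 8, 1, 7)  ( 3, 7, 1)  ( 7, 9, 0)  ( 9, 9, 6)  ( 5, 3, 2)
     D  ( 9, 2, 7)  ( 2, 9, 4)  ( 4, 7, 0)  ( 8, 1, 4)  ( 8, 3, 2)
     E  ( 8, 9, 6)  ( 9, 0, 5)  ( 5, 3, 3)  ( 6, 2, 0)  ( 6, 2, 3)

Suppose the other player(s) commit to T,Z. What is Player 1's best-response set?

u_1(A vs T,Z) = 8
u_1(B vs T,Z) = 7
u_1(C vs T,Z) = 5
u_1(D vs T,Z) = 8
u_1(E vs T,Z) = 6
max payoff 8 at {A,D}

BR_1 = {A,D}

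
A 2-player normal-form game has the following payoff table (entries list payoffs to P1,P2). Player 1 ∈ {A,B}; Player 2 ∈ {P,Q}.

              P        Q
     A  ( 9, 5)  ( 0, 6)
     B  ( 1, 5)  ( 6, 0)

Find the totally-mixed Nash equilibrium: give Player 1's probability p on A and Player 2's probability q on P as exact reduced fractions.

P1 mixes 5/6 on A; P2 mixes 3/7 on P

P1 indiff ⇒ q·9+(1-q)·0 = q·1+(1-q)·6 ⇒ q(8) = (1-q)(6) ⇒ q = 3/7
P2 indiff ⇒ p·5+(1-p)·5 = p·6+(1-p)·0 ⇒ p(-1) = (1-p)(-5) ⇒ p = 5/6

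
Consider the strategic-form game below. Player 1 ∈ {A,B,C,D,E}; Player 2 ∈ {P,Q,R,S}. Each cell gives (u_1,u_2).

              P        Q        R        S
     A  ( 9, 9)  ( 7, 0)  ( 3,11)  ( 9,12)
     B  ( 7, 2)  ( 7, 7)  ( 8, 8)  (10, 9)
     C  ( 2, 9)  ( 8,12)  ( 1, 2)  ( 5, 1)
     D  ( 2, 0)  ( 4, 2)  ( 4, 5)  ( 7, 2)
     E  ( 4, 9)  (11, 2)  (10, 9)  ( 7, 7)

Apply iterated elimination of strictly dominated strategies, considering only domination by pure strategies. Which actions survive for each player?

P1 drop C (E beats it: P:4>2 Q:11>8 R:10>1 S:7>5)
P1 drop D (B beats it: P:7>2 Q:7>4 R:8>4 S:10>7)
P2 drop Q (R beats it: A:11>0 B:8>7 E:9>2)
P1→{A,B,E} P2→{P,R,S}

Survivors P1:{A,B,E} P2:{P,R,S}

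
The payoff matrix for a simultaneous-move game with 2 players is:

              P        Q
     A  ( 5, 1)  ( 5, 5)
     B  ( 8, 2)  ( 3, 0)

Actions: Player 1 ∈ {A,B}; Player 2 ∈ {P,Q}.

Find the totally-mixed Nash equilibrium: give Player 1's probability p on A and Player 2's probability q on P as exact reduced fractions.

p=1/3, q=2/5

P1 indiff ⇒ q·5+(1-q)·5 = q·8+(1-q)·3 ⇒ q(-3) = (1-q)(-2) ⇒ q = 2/5
P2 indiff ⇒ p·1+(1-p)·2 = p·5+(1-p)·0 ⇒ p(-4) = (1-p)(-2) ⇒ p = 1/3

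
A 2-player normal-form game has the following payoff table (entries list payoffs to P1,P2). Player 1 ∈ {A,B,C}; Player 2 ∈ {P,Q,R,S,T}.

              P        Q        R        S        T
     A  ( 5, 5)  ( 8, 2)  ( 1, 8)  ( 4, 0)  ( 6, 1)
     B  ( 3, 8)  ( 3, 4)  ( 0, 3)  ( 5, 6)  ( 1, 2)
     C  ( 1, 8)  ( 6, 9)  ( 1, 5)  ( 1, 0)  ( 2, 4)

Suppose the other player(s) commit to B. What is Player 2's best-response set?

u_2(P vs B) = 8
u_2(Q vs B) = 4
u_2(R vs B) = 3
u_2(S vs B) = 6
u_2(T vs B) = 2
max payoff 8 at {P}

BR_2 = {P}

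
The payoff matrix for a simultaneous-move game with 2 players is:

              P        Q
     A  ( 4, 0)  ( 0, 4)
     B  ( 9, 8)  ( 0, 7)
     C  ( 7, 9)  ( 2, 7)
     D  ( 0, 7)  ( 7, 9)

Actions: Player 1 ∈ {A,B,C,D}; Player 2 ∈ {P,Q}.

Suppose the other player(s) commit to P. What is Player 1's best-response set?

P1 best: {B}

u_1(A vs P) = 4
u_1(B vs P) = 9
u_1(C vs P) = 7
u_1(D vs P) = 0
max payoff 9 at {B}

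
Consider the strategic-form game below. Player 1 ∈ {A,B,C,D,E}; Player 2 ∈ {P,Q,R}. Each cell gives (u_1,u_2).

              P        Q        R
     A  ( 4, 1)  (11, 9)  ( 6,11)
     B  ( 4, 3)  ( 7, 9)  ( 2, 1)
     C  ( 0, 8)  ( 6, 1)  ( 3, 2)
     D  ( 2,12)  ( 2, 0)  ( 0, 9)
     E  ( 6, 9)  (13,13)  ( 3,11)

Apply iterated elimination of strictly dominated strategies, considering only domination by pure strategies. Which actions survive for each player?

P1 drop B (E beats it: P:6>4 Q:13>7 R:3>2)
P1 drop C (A beats it: P:4>0 Q:11>6 R:6>3)
P1 drop D (A beats it: P:4>2 Q:11>2 R:6>0)
P2 drop P (Q beats it: A:9>1 E:13>9)
P1→{A,E} P2→{Q,R}

IESDS → P1:{A,E} P2:{Q,R}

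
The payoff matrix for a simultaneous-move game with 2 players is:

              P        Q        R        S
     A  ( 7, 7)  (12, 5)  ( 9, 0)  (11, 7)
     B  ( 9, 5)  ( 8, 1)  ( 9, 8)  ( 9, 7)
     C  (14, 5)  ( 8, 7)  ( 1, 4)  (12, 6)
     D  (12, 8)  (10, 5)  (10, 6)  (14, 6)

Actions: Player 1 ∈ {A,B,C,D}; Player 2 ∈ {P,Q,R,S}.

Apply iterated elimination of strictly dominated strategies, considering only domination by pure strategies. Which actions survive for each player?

IESDS → P1:{A,C,D} P2:{P,Q,S}

P1 drop B (D beats it: P:12>9 Q:10>8 R:10>9 S:14>9)
P2 drop R (P beats it: A:7>0 C:5>4 D:8>6)
P1→{A,C,D} P2→{P,Q,S}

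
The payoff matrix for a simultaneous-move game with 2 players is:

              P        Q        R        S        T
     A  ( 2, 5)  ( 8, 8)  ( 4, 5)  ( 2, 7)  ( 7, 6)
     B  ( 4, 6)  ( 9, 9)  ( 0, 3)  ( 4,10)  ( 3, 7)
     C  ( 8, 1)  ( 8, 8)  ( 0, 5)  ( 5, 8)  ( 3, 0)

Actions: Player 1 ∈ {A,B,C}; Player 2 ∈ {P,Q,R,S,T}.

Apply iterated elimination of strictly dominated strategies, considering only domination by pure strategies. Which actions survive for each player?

Survivors P1:{B,C} P2:{Q,S}

P2 drop P (Q beats it: A:8>5 B:9>6 C:8>1)
P2 drop R (Q beats it: A:8>5 B:9>3 C:8>5)
P2 drop T (Q beats it: A:8>6 B:9>7 C:8>0)
P1 drop A (B beats it: Q:9>8 S:4>2)
P1→{B,C} P2→{Q,S}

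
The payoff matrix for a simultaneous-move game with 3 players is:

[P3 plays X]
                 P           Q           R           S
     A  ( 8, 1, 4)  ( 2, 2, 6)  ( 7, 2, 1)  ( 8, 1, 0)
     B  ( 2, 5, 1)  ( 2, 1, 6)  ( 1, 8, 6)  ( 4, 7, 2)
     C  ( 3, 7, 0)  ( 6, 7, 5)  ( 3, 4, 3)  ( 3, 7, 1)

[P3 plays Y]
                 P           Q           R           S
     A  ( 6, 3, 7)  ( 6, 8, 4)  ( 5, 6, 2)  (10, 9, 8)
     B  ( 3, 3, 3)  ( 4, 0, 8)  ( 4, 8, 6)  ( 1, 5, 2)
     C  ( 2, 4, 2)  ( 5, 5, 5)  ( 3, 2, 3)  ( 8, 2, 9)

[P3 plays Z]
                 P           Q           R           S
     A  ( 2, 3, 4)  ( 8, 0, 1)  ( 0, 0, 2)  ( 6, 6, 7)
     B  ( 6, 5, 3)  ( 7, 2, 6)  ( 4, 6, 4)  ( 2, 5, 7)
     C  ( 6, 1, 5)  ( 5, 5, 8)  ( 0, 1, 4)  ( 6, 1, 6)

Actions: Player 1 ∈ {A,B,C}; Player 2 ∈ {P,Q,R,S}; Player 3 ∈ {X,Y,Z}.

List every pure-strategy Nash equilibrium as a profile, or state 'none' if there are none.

Nash profiles: (A,S,Y)

(A,P,X): not NE [P2→R gives 2>1; P3→Y gives 7>4]
(A,P,Y): not NE [P2→S gives 9>3]
(A,P,Z): not NE [P1→C gives 6>2; P2→S gives 6>3; P3→Y gives 7>4]
(A,Q,X): not NE [P1→C gives 6>2]
(A,Q,Y): not NE [P2→S gives 9>8; P3→X gives 6>4]
(A,Q,Z): not NE [P2→S gives 6>0; P3→X gives 6>1]
(A,R,X): not NE [P3→Z gives 2>1]
(A,R,Y): not NE [P2→S gives 9>6]
(A,R,Z): not NE [P1→B gives 4>0; P2→S gives 6>0]
(A,S,X): not NE [P2→R gives 2>1; P3→Y gives 8>0]
(A,S,Y): NE
(A,S,Z): not NE [P3→Y gives 8>7]
(B,P,X): not NE [P1→A gives 8>2; P2→R gives 8>5; P3→Z gives 3>1]
(B,P,Y): not NE [P1→A gives 6>3; P2→R gives 8>3]
(B,P,Z): not NE [P2→R gives 6>5]
(B,Q,X): not NE [P1→C gives 6>2; P2→R gives 8>1; P3→Y gives 8>6]
(B,Q,Y): not NE [P1→A gives 6>4; P2→R gives 8>0]
(B,Q,Z): not NE [P1→A gives 8>7; P2→R gives 6>2; P3→Y gives 8>6]
(B,R,X): not NE [P1→A gives 7>1]
(B,R,Y): not NE [P1→A gives 5>4]
(B,R,Z): not NE [P3→Y gives 6>4]
(B,S,X): not NE [P1→A gives 8>4; P2→R gives 8>7; P3→Z gives 7>2]
(B,S,Y): not NE [P1→A gives 10>1; P2→R gives 8>5; P3→Z gives 7>2]
(B,S,Z): not NE [P1→C gives 6>2; P2→R gives 6>5]
(C,P,X): not NE [P1→A gives 8>3; P3→Z gives 5>0]
(C,P,Y): not NE [P1→A gives 6>2; P2→Q gives 5>4; P3→Z gives 5>2]
(C,P,Z): not NE [P2→Q gives 5>1]
(C,Q,X): not NE [P3→Z gives 8>5]
(C,Q,Y): not NE [P1→A gives 6>5; P3→Z gives 8>5]
(C,Q,Z): not NE [P1→A gives 8>5]
(C,R,X): not NE [P1→A gives 7>3; P2→S gives 7>4; P3→Z gives 4>3]
(C,R,Y): not NE [P1→A gives 5>3; P2→Q gives 5>2; P3→Z gives 4>3]
(C,R,Z): not NE [P1→B gives 4>0; P2→Q gives 5>1]
(C,S,X): not NE [P1→A gives 8>3; P3→Y gives 9>1]
(C,S,Y): not NE [P1→A gives 10>8; P2→Q gives 5>2]
(C,S,Z): not NE [P2→Q gives 5>1; P3→Y gives 9>6]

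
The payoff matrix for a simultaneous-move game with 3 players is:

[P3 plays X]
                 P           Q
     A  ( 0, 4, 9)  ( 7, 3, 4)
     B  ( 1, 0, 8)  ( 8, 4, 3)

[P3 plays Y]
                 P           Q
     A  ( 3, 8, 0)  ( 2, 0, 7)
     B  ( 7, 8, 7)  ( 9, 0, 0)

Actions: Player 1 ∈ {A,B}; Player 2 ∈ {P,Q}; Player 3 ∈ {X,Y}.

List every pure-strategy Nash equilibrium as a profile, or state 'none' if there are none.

NE set: (B,Q,X)

(A,P,X): not NE [P1→B gives 1>0]
(A,P,Y): not NE [P1→B gives 7>3; P3→X gives 9>0]
(A,Q,X): not NE [P1→B gives 8>7; P2→P gives 4>3; P3→Y gives 7>4]
(A,Q,Y): not NE [P1→B gives 9>2; P2→P gives 8>0]
(B,P,X): not NE [P2→Q gives 4>0]
(B,P,Y): not NE [P3→X gives 8>7]
(B,Q,X): NE
(B,Q,Y): not NE [P2→P gives 8>0; P3→X gives 3>0]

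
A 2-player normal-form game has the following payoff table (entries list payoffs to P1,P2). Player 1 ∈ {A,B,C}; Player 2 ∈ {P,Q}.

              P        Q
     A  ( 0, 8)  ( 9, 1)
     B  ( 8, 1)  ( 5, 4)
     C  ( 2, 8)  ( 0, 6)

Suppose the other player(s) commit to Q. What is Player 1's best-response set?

u_1(A vs Q) = 9
u_1(B vs Q) = 5
u_1(C vs Q) = 0
max payoff 9 at {A}

BR_1 = {A}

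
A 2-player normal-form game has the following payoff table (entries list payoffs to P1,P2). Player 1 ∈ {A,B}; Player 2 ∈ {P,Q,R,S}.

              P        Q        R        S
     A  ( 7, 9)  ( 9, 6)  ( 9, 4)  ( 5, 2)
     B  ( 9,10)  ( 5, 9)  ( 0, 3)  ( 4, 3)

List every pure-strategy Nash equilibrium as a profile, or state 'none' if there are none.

(A,P): not NE [P1→B gives 9>7]
(A,Q): not NE [P2→P gives 9>6]
(A,R): not NE [P2→P gives 9>4]
(A,S): not NE [P2→P gives 9>2]
(B,P): NE
(B,Q): not NE [P1→A gives 9>5; P2→P gives 10>9]
(B,R): not NE [P1→A gives 9>0; P2→P gives 10>3]
(B,S): not NE [P1→A gives 5>4; P2→P gives 10>3]

Nash profiles: (B,P)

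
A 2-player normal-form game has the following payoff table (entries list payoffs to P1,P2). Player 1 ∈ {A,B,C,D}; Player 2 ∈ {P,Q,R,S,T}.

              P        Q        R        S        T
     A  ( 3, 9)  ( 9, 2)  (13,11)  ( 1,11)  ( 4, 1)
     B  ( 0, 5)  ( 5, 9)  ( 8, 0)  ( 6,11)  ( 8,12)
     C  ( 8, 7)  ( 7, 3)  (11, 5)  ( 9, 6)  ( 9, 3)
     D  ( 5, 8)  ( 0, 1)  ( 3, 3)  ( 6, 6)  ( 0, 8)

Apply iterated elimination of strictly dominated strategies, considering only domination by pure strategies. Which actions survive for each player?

P1 drop B (C beats it: P:8>0 Q:7>5 R:11>8 S:9>6 T:9>8)
P1 drop D (C beats it: P:8>5 Q:7>0 R:11>3 S:9>6 T:9>0)
P2 drop Q (P beats it: A:9>2 C:7>3)
P2 drop T (P beats it: A:9>1 C:7>3)
P1→{A,C} P2→{P,R,S}

Survivors P1:{A,C} P2:{P,R,S}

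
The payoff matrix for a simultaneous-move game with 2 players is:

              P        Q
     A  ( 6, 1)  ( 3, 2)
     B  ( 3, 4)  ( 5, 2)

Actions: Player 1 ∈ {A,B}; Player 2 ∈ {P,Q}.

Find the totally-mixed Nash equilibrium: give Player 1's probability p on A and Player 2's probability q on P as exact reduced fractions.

p=2/3, q=2/5

P1 indiff ⇒ q·6+(1-q)·3 = q·3+(1-q)·5 ⇒ q(3) = (1-q)(2) ⇒ q = 2/5
P2 indiff ⇒ p·1+(1-p)·4 = p·2+(1-p)·2 ⇒ p(-1) = (1-p)(-2) ⇒ p = 2/3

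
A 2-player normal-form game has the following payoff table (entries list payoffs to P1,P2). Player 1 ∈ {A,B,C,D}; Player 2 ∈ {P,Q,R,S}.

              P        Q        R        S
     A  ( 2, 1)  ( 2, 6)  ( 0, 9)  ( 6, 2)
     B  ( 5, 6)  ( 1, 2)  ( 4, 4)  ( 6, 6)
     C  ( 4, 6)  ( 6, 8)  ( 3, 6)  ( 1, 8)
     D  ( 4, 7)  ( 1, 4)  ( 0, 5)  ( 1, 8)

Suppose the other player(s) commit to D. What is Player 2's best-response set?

BR_2 = {S}

u_2(P vs D) = 7
u_2(Q vs D) = 4
u_2(R vs D) = 5
u_2(S vs D) = 8
max payoff 8 at {S}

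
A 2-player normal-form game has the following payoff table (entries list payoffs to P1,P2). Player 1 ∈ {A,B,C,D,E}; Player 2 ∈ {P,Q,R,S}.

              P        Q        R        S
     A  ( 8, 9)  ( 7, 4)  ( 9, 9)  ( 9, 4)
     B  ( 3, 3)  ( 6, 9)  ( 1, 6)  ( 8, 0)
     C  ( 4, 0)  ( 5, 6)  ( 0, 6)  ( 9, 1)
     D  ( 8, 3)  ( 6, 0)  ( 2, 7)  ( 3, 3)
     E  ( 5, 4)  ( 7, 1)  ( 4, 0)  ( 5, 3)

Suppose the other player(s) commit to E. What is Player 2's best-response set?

argmax u_2 = {P}

u_2(P vs E) = 4
u_2(Q vs E) = 1
u_2(R vs E) = 0
u_2(S vs E) = 3
max payoff 4 at {P}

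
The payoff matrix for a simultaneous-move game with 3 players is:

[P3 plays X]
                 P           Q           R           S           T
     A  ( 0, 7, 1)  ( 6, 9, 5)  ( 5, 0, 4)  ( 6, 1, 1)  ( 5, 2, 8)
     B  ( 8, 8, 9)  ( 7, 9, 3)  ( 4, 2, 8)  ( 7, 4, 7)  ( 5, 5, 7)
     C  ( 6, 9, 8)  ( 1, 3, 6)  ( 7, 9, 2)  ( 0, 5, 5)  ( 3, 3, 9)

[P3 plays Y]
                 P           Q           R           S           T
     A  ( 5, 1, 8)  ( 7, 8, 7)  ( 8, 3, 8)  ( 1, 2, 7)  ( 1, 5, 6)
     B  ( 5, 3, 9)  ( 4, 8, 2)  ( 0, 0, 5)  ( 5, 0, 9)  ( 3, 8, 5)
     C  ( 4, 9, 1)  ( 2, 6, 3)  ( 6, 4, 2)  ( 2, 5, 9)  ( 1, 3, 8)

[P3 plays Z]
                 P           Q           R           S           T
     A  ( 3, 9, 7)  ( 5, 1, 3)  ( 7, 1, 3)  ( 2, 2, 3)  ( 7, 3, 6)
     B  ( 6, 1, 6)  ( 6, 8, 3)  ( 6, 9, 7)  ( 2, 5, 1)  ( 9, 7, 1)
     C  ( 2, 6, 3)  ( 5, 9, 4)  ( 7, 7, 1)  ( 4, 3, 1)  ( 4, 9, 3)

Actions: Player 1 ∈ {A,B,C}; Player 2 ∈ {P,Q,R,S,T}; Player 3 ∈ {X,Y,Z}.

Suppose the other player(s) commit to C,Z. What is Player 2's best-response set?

u_2(P vs C,Z) = 6
u_2(Q vs C,Z) = 9
u_2(R vs C,Z) = 7
u_2(S vs C,Z) = 3
u_2(T vs C,Z) = 9
max payoff 9 at {Q,T}

P2 best: {Q,T}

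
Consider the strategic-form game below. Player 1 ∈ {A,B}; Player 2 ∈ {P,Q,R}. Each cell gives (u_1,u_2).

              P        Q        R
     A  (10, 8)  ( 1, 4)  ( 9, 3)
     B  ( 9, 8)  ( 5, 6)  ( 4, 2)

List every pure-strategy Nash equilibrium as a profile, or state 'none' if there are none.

(A,P): NE
(A,Q): not NE [P1→B gives 5>1; P2→P gives 8>4]
(A,R): not NE [P2→P gives 8>3]
(B,P): not NE [P1→A gives 10>9]
(B,Q): not NE [P2→P gives 8>6]
(B,R): not NE [P1→A gives 9>4; P2→P gives 8>2]

NE set: (A,P)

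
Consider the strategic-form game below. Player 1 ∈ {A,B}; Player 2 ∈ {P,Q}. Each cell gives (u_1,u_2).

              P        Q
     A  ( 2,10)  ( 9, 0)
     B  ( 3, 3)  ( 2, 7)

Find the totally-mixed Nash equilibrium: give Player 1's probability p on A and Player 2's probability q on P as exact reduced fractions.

P1 mixes 2/7 on A; P2 mixes 7/8 on P

P1 indiff ⇒ q·2+(1-q)·9 = q·3+(1-q)·2 ⇒ q(-1) = (1-q)(-7) ⇒ q = 7/8
P2 indiff ⇒ p·10+(1-p)·3 = p·0+(1-p)·7 ⇒ p(10) = (1-p)(4) ⇒ p = 2/7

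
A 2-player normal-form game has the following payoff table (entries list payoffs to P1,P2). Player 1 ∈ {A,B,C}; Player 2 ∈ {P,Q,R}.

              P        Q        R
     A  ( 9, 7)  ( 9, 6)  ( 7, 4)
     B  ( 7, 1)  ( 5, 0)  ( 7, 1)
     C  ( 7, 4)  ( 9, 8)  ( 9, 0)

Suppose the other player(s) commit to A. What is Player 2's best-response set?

u_2(P vs A) = 7
u_2(Q vs A) = 6
u_2(R vs A) = 4
max payoff 7 at {P}

BR_2 = {P}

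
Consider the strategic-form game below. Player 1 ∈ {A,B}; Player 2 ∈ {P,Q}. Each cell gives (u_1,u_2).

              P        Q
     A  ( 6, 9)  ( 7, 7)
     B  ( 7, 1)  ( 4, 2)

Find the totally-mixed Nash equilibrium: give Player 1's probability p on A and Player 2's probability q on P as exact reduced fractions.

P1 indiff ⇒ q·6+(1-q)·7 = q·7+(1-q)·4 ⇒ q(-1) = (1-q)(-3) ⇒ q = 3/4
P2 indiff ⇒ p·9+(1-p)·1 = p·7+(1-p)·2 ⇒ p(2) = (1-p)(1) ⇒ p = 1/3

(p,q) = (1/3, 3/4)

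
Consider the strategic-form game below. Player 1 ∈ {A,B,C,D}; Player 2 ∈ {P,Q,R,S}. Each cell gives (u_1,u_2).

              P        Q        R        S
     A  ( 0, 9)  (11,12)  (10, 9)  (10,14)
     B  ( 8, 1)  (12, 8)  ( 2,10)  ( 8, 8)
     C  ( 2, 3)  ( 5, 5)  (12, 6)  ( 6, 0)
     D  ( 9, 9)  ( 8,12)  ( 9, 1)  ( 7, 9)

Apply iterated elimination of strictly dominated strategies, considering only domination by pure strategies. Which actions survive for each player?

P2 drop P (Q beats it: A:12>9 B:8>1 C:5>3 D:12>9)
P1 drop D (A beats it: Q:11>8 R:10>9 S:10>7)
P1→{A,B,C} P2→{Q,R,S}

Survivors P1:{A,B,C} P2:{Q,R,S}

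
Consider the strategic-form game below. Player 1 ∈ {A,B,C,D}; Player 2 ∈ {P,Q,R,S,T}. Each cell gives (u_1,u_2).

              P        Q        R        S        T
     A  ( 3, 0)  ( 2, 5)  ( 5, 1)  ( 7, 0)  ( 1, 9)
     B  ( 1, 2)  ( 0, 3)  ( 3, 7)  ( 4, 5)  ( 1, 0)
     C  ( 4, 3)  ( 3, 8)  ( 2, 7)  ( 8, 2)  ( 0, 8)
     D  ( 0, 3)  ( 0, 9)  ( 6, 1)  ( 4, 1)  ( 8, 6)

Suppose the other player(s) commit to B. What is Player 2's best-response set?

u_2(P vs B) = 2
u_2(Q vs B) = 3
u_2(R vs B) = 7
u_2(S vs B) = 5
u_2(T vs B) = 0
max payoff 7 at {R}

argmax u_2 = {R}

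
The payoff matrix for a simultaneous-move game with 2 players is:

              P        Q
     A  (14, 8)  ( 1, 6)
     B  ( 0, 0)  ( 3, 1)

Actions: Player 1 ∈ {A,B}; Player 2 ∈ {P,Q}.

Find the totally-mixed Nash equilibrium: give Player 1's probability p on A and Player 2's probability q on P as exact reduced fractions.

(p,q) = (1/3, 1/8)

P1 indiff ⇒ q·14+(1-q)·1 = q·0+(1-q)·3 ⇒ q(14) = (1-q)(2) ⇒ q = 1/8
P2 indiff ⇒ p·8+(1-p)·0 = p·6+(1-p)·1 ⇒ p(2) = (1-p)(1) ⇒ p = 1/3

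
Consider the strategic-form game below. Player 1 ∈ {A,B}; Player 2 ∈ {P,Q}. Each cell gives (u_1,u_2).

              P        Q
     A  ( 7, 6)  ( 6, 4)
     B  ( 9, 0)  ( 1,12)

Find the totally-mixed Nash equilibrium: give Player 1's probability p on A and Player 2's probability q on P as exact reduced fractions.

P1 indiff ⇒ q·7+(1-q)·6 = q·9+(1-q)·1 ⇒ q(-2) = (1-q)(-5) ⇒ q = 5/7
P2 indiff ⇒ p·6+(1-p)·0 = p·4+(1-p)·12 ⇒ p(2) = (1-p)(12) ⇒ p = 6/7

p=6/7, q=5/7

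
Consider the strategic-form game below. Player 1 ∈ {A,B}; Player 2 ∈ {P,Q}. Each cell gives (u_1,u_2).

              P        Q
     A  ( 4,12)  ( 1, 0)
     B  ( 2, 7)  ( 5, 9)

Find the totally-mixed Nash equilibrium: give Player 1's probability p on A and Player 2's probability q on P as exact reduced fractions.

P1 indiff ⇒ q·4+(1-q)·1 = q·2+(1-q)·5 ⇒ q(2) = (1-q)(4) ⇒ q = 2/3
P2 indiff ⇒ p·12+(1-p)·7 = p·0+(1-p)·9 ⇒ p(12) = (1-p)(2) ⇒ p = 1/7

p=1/7, q=2/3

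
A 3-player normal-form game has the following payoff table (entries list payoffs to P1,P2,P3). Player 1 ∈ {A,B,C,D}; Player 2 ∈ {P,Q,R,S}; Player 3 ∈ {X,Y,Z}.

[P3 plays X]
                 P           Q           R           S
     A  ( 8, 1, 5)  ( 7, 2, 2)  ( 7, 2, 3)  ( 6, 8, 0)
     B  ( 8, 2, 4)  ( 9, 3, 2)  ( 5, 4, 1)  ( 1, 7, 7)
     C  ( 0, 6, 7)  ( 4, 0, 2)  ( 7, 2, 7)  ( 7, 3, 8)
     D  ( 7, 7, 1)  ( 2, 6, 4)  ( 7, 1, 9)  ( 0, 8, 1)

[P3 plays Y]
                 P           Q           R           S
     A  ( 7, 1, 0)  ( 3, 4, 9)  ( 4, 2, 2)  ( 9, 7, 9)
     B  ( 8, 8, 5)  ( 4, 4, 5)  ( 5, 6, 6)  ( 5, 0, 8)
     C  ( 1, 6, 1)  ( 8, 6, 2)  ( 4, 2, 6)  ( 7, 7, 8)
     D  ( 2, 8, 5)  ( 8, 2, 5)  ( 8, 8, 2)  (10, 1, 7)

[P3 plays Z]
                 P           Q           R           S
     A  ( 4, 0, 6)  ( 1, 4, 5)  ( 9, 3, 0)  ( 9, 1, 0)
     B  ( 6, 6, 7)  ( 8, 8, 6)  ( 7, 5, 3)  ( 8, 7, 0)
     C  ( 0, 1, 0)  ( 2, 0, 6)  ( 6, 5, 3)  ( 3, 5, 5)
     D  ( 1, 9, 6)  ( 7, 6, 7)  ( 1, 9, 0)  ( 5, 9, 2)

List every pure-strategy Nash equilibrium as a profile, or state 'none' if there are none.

(A,P,X): not NE [P2→S gives 8>1; P3→Z gives 6>5]
(A,P,Y): not NE [P1→B gives 8>7; P2→S gives 7>1; P3→Z gives 6>0]
(A,P,Z): not NE [P1→B gives 6>4; P2→Q gives 4>0]
(A,Q,X): not NE [P1→B gives 9>7; P2→S gives 8>2; P3→Y gives 9>2]
(A,Q,Y): not NE [P1→D gives 8>3; P2→S gives 7>4]
(A,Q,Z): not NE [P1→B gives 8>1; P3→Y gives 9>5]
(A,R,X): not NE [P2→S gives 8>2]
(A,R,Y): not NE [P1→D gives 8>4; P2→S gives 7>2; P3→X gives 3>2]
(A,R,Z): not NE [P2→Q gives 4>3; P3→X gives 3>0]
(A,S,X): not NE [P1→C gives 7>6; P3→Y gives 9>0]
(A,S,Y): not NE [P1→D gives 10>9]
(A,S,Z): not NE [P2→Q gives 4>1; P3→Y gives 9>0]
(B,P,X): not NE [P2→S gives 7>2; P3→Z gives 7>4]
(B,P,Y): not NE [P3→Z gives 7>5]
(B,P,Z): not NE [P2→Q gives 8>6]
(B,Q,X): not NE [P2→S gives 7>3; P3→Z gives 6>2]
(B,Q,Y): not NE [P1→D gives 8>4; P2→P gives 8>4; P3→Z gives 6>5]
(B,Q,Z): NE
(B,R,X): not NE [P1→D gives 7>5; P2→S gives 7>4; P3→Y gives 6>1]
(B,R,Y): not NE [P1→D gives 8>5; P2→P gives 8>6]
(B,R,Z): not NE [P1→A gives 9>7; P2→Q gives 8>5; P3→Y gives 6>3]
(B,S,X): not NE [P1→C gives 7>1; P3→Y gives 8>7]
(B,S,Y): not NE [P1→D gives 10>5; P2→P gives 8>0]
(B,S,Z): not NE [P1→A gives 9>8; P2→Q gives 8>7; P3→Y gives 8>0]
(C,P,X): not NE [P1→B gives 8>0]
(C,P,Y): not NE [P1→B gives 8>1; P2→S gives 7>6; P3→X gives 7>1]
(C,P,Z): not NE [P1→B gives 6>0; P2→S gives 5>1; P3→X gives 7>0]
(C,Q,X): not NE [P1→B gives 9>4; P2→P gives 6>0; P3→Z gives 6>2]
(C,Q,Y): not NE [P2→S gives 7>6; P3→Z gives 6>2]
(C,Q,Z): not NE [P1→B gives 8>2; P2→S gives 5>0]
(C,R,X): not NE [P2→P gives 6>2]
(C,R,Y): not NE [P1→D gives 8>4; P2→S gives 7>2; P3→X gives 7>6]
(C,R,Z): not NE [P1→A gives 9>6; P3→X gives 7>3]
(C,S,X): not NE [P2→P gives 6>3]
(C,S,Y): not NE [P1→D gives 10>7]
(C,S,Z): not NE [P1→A gives 9>3; P3→Y gives 8>5]
(D,P,X): not NE [P1→B gives 8>7; P2→S gives 8>7; P3→Z gives 6>1]
(D,P,Y): not NE [P1→B gives 8>2; P3→Z gives 6>5]
(D,P,Z): not NE [P1→B gives 6>1]
(D,Q,X): not NE [P1→B gives 9>2; P2→S gives 8>6; P3→Z gives 7>4]
(D,Q,Y): not NE [P2→R gives 8>2; P3→Z gives 7>5]
(D,Q,Z): not NE [P1→B gives 8>7; P2→S gives 9>6]
(D,R,X): not NE [P2→S gives 8>1]
(D,R,Y): not NE [P3→X gives 9>2]
(D,R,Z): not NE [P1→A gives 9>1; P3→X gives 9>0]
(D,S,X): not NE [P1→C gives 7>0; P3→Y gives 7>1]
(D,S,Y): not NE [P2→R gives 8>1]
(D,S,Z): not NE [P1→A gives 9>5; P3→Y gives 7>2]

Nash profiles: (B,Q,Z)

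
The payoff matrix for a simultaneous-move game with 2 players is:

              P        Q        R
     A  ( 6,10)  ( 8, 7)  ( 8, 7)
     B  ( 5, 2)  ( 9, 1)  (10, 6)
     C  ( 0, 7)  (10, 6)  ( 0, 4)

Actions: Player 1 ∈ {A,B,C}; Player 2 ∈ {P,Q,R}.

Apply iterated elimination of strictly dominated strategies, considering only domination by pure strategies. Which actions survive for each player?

Remaining: P1:{A,B} P2:{P,R}

P2 drop Q (P beats it: A:10>7 B:2>1 C:7>6)
P1 drop C (A beats it: P:6>0 R:8>0)
P1→{A,B} P2→{P,R}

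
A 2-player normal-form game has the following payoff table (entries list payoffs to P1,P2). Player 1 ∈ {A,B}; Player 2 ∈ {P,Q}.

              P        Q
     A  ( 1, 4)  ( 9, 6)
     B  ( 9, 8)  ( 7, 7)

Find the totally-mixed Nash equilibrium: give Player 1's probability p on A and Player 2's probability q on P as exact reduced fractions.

P1 indiff ⇒ q·1+(1-q)·9 = q·9+(1-q)·7 ⇒ q(-8) = (1-q)(-2) ⇒ q = 1/5
P2 indiff ⇒ p·4+(1-p)·8 = p·6+(1-p)·7 ⇒ p(-2) = (1-p)(-1) ⇒ p = 1/3

p=1/3, q=1/5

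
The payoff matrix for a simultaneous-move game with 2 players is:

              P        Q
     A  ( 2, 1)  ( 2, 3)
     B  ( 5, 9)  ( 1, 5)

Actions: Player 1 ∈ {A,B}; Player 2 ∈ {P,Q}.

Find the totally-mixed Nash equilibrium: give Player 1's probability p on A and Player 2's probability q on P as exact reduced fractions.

P1 mixes 2/3 on A; P2 mixes 1/4 on P

P1 indiff ⇒ q·2+(1-q)·2 = q·5+(1-q)·1 ⇒ q(-3) = (1-q)(-1) ⇒ q = 1/4
P2 indiff ⇒ p·1+(1-p)·9 = p·3+(1-p)·5 ⇒ p(-2) = (1-p)(-4) ⇒ p = 2/3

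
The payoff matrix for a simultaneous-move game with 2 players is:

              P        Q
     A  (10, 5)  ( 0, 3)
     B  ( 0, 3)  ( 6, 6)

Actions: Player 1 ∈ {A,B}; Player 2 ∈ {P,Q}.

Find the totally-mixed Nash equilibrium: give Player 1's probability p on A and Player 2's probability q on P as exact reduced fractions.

p=3/5, q=3/8

P1 indiff ⇒ q·10+(1-q)·0 = q·0+(1-q)·6 ⇒ q(10) = (1-q)(6) ⇒ q = 3/8
P2 indiff ⇒ p·5+(1-p)·3 = p·3+(1-p)·6 ⇒ p(2) = (1-p)(3) ⇒ p = 3/5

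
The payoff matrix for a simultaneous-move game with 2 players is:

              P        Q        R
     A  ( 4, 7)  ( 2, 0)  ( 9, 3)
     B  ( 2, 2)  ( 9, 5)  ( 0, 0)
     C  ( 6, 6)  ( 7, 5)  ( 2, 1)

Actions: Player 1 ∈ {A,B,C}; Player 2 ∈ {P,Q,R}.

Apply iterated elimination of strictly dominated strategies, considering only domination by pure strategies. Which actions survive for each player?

Remaining: P1:{B,C} P2:{P,Q}

P2 drop R (P beats it: A:7>3 B:2>0 C:6>1)
P1 drop A (C beats it: P:6>4 Q:7>2)
P1→{B,C} P2→{P,Q}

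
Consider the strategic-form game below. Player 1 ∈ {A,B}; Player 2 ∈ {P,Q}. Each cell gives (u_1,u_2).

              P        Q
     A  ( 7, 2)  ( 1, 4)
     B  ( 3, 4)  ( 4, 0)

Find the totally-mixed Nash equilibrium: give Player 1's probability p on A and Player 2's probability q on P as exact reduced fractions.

p=2/3, q=3/7

P1 indiff ⇒ q·7+(1-q)·1 = q·3+(1-q)·4 ⇒ q(4) = (1-q)(3) ⇒ q = 3/7
P2 indiff ⇒ p·2+(1-p)·4 = p·4+(1-p)·0 ⇒ p(-2) = (1-p)(-4) ⇒ p = 2/3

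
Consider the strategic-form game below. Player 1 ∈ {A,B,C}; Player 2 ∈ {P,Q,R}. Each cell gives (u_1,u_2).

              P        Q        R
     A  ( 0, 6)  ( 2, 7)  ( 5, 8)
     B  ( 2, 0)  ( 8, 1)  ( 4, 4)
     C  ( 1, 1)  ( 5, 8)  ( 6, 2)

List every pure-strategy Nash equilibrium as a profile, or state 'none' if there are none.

No pure NE.

(A,P): not NE [P1→B gives 2>0; P2→R gives 8>6]
(A,Q): not NE [P1→B gives 8>2; P2→R gives 8>7]
(A,R): not NE [P1→C gives 6>5]
(B,P): not NE [P2→R gives 4>0]
(B,Q): not NE [P2→R gives 4>1]
(B,R): not NE [P1→C gives 6>4]
(C,P): not NE [P1→B gives 2>1; P2→Q gives 8>1]
(C,Q): not NE [P1→B gives 8>5]
(C,R): not NE [P2→Q gives 8>2]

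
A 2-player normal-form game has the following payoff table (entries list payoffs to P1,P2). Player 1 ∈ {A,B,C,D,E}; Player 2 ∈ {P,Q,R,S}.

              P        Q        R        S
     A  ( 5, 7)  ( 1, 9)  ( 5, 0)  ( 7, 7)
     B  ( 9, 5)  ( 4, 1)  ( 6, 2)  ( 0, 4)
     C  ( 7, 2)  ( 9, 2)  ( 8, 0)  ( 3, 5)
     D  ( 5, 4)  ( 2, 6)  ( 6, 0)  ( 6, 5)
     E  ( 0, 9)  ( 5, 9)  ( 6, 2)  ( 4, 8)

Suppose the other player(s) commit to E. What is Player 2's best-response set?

argmax u_2 = {P,Q}

u_2(P vs E) = 9
u_2(Q vs E) = 9
u_2(R vs E) = 2
u_2(S vs E) = 8
max payoff 9 at {P,Q}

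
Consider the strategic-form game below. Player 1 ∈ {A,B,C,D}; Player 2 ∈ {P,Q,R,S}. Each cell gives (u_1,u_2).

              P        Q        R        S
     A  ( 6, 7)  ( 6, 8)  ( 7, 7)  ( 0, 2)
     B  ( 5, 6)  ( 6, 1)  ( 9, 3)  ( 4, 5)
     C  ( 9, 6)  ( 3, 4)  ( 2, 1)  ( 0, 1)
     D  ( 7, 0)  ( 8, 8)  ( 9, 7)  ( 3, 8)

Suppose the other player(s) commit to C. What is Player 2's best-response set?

u_2(P vs C) = 6
u_2(Q vs C) = 4
u_2(R vs C) = 1
u_2(S vs C) = 1
max payoff 6 at {P}

argmax u_2 = {P}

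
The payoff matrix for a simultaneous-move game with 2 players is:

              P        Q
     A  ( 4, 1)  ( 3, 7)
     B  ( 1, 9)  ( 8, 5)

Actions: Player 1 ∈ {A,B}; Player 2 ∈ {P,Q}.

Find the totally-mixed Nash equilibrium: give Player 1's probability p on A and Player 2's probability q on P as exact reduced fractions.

p=2/5, q=5/8

P1 indiff ⇒ q·4+(1-q)·3 = q·1+(1-q)·8 ⇒ q(3) = (1-q)(5) ⇒ q = 5/8
P2 indiff ⇒ p·1+(1-p)·9 = p·7+(1-p)·5 ⇒ p(-6) = (1-p)(-4) ⇒ p = 2/5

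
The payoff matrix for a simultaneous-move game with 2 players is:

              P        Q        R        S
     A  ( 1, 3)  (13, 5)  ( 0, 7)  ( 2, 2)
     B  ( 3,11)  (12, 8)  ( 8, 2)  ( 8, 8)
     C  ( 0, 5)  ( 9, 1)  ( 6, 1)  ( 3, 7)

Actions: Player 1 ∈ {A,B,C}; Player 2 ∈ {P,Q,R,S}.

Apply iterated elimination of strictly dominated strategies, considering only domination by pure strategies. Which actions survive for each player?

P1 drop C (B beats it: P:3>0 Q:12>9 R:8>6 S:8>3)
P2 drop S (P beats it: A:3>2 B:11>8)
P1→{A,B} P2→{P,Q,R}

Survivors P1:{A,B} P2:{P,Q,R}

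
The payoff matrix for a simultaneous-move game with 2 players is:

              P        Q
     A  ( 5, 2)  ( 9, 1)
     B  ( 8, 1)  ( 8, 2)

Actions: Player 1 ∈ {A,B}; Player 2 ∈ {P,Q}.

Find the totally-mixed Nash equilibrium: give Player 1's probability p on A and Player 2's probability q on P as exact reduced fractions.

P1 mixes 1/2 on A; P2 mixes 1/4 on P

P1 indiff ⇒ q·5+(1-q)·9 = q·8+(1-q)·8 ⇒ q(-3) = (1-q)(-1) ⇒ q = 1/4
P2 indiff ⇒ p·2+(1-p)·1 = p·1+(1-p)·2 ⇒ p(1) = (1-p)(1) ⇒ p = 1/2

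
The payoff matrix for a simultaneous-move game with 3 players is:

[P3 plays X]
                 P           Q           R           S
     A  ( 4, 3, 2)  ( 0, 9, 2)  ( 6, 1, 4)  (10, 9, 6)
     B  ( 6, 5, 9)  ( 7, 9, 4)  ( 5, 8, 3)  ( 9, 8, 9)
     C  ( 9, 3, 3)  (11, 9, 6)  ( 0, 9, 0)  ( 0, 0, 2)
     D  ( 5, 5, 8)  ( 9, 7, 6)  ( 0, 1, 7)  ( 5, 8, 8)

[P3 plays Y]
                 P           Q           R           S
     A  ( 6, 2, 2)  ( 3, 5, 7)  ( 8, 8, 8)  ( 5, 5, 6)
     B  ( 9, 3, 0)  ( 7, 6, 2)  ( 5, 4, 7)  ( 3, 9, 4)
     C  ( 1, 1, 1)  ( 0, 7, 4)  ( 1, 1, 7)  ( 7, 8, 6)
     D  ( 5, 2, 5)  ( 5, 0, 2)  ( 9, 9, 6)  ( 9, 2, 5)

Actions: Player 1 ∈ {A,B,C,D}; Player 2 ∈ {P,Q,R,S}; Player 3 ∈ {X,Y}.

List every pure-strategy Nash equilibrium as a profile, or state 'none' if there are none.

NE set: (A,S,X), (C,Q,X)

(A,P,X): not NE [P1→C gives 9>4; P2→S gives 9>3]
(A,P,Y): not NE [P1→B gives 9>6; P2→R gives 8>2]
(A,Q,X): not NE [P1→C gives 11>0; P3→Y gives 7>2]
(A,Q,Y): not NE [P1→B gives 7>3; P2→R gives 8>5]
(A,R,X): not NE [P2→S gives 9>1; P3→Y gives 8>4]
(A,R,Y): not NE [P1→D gives 9>8]
(A,S,X): NE
(A,S,Y): not NE [P1→D gives 9>5; P2→R gives 8>5]
(B,P,X): not NE [P1→C gives 9>6; P2→Q gives 9>5]
(B,P,Y): not NE [P2→S gives 9>3; P3→X gives 9>0]
(B,Q,X): not NE [P1→C gives 11>7]
(B,Q,Y): not NE [P2→S gives 9>6; P3→X gives 4>2]
(B,R,X): not NE [P1→A gives 6>5; P2→Q gives 9>8; P3→Y gives 7>3]
(B,R,Y): not NE [P1→D gives 9>5; P2→S gives 9>4]
(B,S,X): not NE [P1→A gives 10>9; P2→Q gives 9>8]
(B,S,Y): not NE [P1→D gives 9>3; P3→X gives 9>4]
(C,P,X): not NE [P2→R gives 9>3]
(C,P,Y): not NE [P1→B gives 9>1; P2→S gives 8>1; P3→X gives 3>1]
(C,Q,X): NE
(C,Q,Y): not NE [P1→B gives 7>0; P2→S gives 8>7; P3→X gives 6>4]
(C,R,X): not NE [P1→A gives 6>0; P3→Y gives 7>0]
(C,R,Y): not NE [P1→D gives 9>1; P2→S gives 8>1]
(C,S,X): not NE [P1→A gives 10>0; P2→R gives 9>0; P3→Y gives 6>2]
(C,S,Y): not NE [P1→D gives 9>7]
(D,P,X): not NE [P1→C gives 9>5; P2→S gives 8>5]
(D,P,Y): not NE [P1→B gives 9>5; P2→R gives 9>2; P3→X gives 8>5]
(D,Q,X): not NE [P1→C gives 11>9; P2→S gives 8>7]
(D,Q,Y): not NE [P1→B gives 7>5; P2→R gives 9>0; P3→X gives 6>2]
(D,R,X): not NE [P1→A gives 6>0; P2→S gives 8>1]
(D,R,Y): not NE [P3→X gives 7>6]
(D,S,X): not NE [P1→A gives 10>5]
(D,S,Y): not NE [P2→R gives 9>2; P3→X gives 8>5]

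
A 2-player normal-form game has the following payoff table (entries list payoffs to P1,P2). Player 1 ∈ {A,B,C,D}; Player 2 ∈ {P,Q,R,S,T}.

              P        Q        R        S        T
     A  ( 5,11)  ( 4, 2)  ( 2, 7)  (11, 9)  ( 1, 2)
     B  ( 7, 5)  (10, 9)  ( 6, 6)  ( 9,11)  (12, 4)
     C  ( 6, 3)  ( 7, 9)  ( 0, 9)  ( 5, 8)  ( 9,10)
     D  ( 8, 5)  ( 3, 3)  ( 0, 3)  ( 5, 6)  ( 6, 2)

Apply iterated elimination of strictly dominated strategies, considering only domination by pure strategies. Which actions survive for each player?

P1 drop C (B beats it: P:7>6 Q:10>7 R:6>0 S:9>5 T:12>9)
P2 drop Q (S beats it: A:9>2 B:11>9 D:6>3)
P2 drop R (S beats it: A:9>7 B:11>6 D:6>3)
P2 drop T (P beats it: A:11>2 B:5>4 D:5>2)
P1→{A,B,D} P2→{P,S}

Survivors P1:{A,B,D} P2:{P,S}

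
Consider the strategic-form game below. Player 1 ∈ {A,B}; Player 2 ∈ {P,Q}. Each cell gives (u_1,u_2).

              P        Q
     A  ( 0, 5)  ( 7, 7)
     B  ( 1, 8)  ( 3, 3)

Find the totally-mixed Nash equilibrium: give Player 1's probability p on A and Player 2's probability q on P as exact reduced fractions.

P1 mixes 5/7 on A; P2 mixes 4/5 on P

P1 indiff ⇒ q·0+(1-q)·7 = q·1+(1-q)·3 ⇒ q(-1) = (1-q)(-4) ⇒ q = 4/5
P2 indiff ⇒ p·5+(1-p)·8 = p·7+(1-p)·3 ⇒ p(-2) = (1-p)(-5) ⇒ p = 5/7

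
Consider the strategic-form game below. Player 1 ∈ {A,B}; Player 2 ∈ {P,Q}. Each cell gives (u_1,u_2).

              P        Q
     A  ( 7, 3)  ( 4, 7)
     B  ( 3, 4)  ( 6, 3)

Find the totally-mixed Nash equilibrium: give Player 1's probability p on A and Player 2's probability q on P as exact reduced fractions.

P1 indiff ⇒ q·7+(1-q)·4 = q·3+(1-q)·6 ⇒ q(4) = (1-q)(2) ⇒ q = 1/3
P2 indiff ⇒ p·3+(1-p)·4 = p·7+(1-p)·3 ⇒ p(-4) = (1-p)(-1) ⇒ p = 1/5

p=1/5, q=1/3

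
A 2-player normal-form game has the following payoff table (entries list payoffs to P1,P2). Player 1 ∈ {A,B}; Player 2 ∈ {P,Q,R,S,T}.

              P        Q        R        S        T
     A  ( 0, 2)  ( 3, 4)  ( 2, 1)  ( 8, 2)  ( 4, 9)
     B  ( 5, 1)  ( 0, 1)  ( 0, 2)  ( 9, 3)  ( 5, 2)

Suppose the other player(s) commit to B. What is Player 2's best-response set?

u_2(P vs B) = 1
u_2(Q vs B) = 1
u_2(R vs B) = 2
u_2(S vs B) = 3
u_2(T vs B) = 2
max payoff 3 at {S}

BR_2 = {S}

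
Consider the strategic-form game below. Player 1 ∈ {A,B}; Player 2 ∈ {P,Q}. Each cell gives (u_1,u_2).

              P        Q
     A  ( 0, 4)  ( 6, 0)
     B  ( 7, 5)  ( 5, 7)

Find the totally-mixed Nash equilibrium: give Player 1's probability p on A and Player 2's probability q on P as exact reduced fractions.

P1 indiff ⇒ q·0+(1-q)·6 = q·7+(1-q)·5 ⇒ q(-7) = (1-q)(-1) ⇒ q = 1/8
P2 indiff ⇒ p·4+(1-p)·5 = p·0+(1-p)·7 ⇒ p(4) = (1-p)(2) ⇒ p = 1/3

(p,q) = (1/3, 1/8)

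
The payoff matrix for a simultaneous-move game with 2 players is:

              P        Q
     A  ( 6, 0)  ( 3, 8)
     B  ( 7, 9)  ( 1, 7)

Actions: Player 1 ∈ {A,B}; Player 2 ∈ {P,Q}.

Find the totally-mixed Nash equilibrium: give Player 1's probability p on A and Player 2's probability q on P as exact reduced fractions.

(p,q) = (1/5, 2/3)

P1 indiff ⇒ q·6+(1-q)·3 = q·7+(1-q)·1 ⇒ q(-1) = (1-q)(-2) ⇒ q = 2/3
P2 indiff ⇒ p·0+(1-p)·9 = p·8+(1-p)·7 ⇒ p(-8) = (1-p)(-2) ⇒ p = 1/5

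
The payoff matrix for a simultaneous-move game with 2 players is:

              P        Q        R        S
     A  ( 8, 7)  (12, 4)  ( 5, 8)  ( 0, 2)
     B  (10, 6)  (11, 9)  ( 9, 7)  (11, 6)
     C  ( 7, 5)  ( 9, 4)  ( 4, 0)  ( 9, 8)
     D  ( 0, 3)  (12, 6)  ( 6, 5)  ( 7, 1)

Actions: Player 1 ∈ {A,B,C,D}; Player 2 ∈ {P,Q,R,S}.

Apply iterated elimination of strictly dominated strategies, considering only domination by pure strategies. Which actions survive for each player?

IESDS → P1:{A,B,D} P2:{Q,R}

P1 drop C (B beats it: P:10>7 Q:11>9 R:9>4 S:11>9)
P2 drop P (R beats it: A:8>7 B:7>6 D:5>3)
P2 drop S (Q beats it: A:4>2 B:9>6 D:6>1)
P1→{A,B,D} P2→{Q,R}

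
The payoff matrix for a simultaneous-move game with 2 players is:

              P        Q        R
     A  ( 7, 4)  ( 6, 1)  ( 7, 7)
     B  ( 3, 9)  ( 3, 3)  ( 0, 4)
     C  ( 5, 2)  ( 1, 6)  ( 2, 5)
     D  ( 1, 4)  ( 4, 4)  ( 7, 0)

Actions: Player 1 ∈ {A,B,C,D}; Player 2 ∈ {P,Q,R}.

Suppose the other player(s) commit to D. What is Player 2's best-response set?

u_2(P vs D) = 4
u_2(Q vs D) = 4
u_2(R vs D) = 0
max payoff 4 at {P,Q}

argmax u_2 = {P,Q}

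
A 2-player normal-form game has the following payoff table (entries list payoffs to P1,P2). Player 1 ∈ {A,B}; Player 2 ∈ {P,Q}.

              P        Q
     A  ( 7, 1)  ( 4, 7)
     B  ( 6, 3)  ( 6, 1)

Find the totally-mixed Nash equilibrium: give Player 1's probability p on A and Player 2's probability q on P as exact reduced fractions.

P1 indiff ⇒ q·7+(1-q)·4 = q·6+(1-q)·6 ⇒ q(1) = (1-q)(2) ⇒ q = 2/3
P2 indiff ⇒ p·1+(1-p)·3 = p·7+(1-p)·1 ⇒ p(-6) = (1-p)(-2) ⇒ p = 1/4

P1 mixes 1/4 on A; P2 mixes 2/3 on P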